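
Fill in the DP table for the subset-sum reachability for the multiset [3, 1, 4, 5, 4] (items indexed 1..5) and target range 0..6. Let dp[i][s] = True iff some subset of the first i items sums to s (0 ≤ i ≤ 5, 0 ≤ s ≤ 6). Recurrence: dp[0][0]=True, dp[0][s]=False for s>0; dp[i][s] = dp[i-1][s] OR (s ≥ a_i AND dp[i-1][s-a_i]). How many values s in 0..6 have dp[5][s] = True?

i\s   0   1   2   3   4   5   6
  0   T   F   F   F   F   F   F
  1   T   F   F   T   F   F   F
  2   T   T   F   T   T   F   F
  3   T   T   F   T   T   T   F
  4   T   T   F   T   T   T   T
  5   T   T   F   T   T   T   T

6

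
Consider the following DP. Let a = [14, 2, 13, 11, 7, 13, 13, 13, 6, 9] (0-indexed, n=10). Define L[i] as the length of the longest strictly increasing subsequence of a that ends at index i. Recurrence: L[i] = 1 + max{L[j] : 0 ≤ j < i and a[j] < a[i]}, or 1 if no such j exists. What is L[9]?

   i    0    1    2    3    4    5    6    7    8    9
a[i]   14    2   13   11    7   13   13   13    6    9
L[i]    1    1    2    2    2    3    3    3    2    3

3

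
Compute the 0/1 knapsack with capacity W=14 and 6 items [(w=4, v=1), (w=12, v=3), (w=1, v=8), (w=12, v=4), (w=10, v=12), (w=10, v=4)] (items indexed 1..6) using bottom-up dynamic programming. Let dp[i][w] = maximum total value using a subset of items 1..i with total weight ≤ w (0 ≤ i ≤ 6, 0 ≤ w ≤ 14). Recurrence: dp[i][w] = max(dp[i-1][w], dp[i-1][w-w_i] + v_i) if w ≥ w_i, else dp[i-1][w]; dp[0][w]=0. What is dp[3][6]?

9

i\w   0   1   2   3   4   5   6   7   8   9  10  11  12  13  14
  0   0   0   0   0   0   0   0   0   0   0   0   0   0   0   0
  1   0   0   0   0   1   1   1   1   1   1   1   1   1   1   1
  2   0   0   0   0   1   1   1   1   1   1   1   1   3   3   3
  3   0   8   8   8   8   9   9   9   9   9   9   9   9  11  11
  4   0   8   8   8   8   9   9   9   9   9   9   9   9  12  12
  5   0   8   8   8   8   9   9   9   9   9  12  20  20  20  20
  6   0   8   8   8   8   9   9   9   9   9  12  20  20  20  20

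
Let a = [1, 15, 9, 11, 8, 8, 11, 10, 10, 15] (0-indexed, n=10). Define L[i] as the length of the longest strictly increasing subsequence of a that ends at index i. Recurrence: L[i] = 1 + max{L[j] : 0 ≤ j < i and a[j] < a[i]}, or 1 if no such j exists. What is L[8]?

3

   i    0    1    2    3    4    5    6    7    8    9
a[i]    1   15    9   11    8    8   11   10   10   15
L[i]    1    2    2    3    2    2    3    3    3    4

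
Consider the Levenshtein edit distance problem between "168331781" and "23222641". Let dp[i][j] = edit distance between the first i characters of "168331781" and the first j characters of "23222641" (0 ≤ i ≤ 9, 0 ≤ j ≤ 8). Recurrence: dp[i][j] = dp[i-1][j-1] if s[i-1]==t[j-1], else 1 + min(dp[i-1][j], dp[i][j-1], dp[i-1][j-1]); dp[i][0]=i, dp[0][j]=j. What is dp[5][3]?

   ''  2  3  2  2  2  6  4  1
''  0  1  2  3  4  5  6  7  8
 1  1  1  2  3  4  5  6  7  7
 6  2  2  2  3  4  5  5  6  7
 8  3  3  3  3  4  5  6  6  7
 3  4  4  3  4  4  5  6  7  7
 3  5  5  4  4  5  5  6  7  8
 1  6  6  5  5  5  6  6  7  7
 7  7  7  6  6  6  6  7  7  8
 8  8  8  7  7  7  7  7  8  8
 1  9  9  8  8  8  8  8  8  8

4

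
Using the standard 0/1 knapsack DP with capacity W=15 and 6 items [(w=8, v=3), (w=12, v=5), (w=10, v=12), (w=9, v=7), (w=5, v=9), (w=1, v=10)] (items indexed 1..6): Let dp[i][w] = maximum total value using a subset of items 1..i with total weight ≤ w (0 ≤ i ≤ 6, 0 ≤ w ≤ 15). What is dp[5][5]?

9

i\w   0   1   2   3   4   5   6   7   8   9  10  11  12  13  14  15
  0   0   0   0   0   0   0   0   0   0   0   0   0   0   0   0   0
  1   0   0   0   0   0   0   0   0   3   3   3   3   3   3   3   3
  2   0   0   0   0   0   0   0   0   3   3   3   3   5   5   5   5
  3   0   0   0   0   0   0   0   0   3   3  12  12  12  12  12  12
  4   0   0   0   0   0   0   0   0   3   7  12  12  12  12  12  12
  5   0   0   0   0   0   9   9   9   9   9  12  12  12  12  16  21
  6   0  10  10  10  10  10  19  19  19  19  19  22  22  22  22  26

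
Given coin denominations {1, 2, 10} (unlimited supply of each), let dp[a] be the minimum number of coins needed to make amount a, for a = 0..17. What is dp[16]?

4

 a  0  1  2  3  4  5  6  7  8  9 10 11 12 13 14 15 16 17
dp  0  1  1  2  2  3  3  4  4  5  1  2  2  3  3  4  4  5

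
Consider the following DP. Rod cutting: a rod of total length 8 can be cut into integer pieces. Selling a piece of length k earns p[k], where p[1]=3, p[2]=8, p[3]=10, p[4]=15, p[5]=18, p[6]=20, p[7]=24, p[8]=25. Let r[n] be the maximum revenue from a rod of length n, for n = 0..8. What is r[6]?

24

   n    0    1    2    3    4    5    6    7    8
r[n]    0    3    8   11   16   19   24   27   32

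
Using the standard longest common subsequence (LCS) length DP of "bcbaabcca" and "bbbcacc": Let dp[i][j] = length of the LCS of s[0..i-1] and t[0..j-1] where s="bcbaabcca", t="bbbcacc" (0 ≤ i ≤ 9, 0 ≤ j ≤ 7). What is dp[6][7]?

   ''  b  b  b  c  a  c  c
''  0  0  0  0  0  0  0  0
 b  0  1  1  1  1  1  1  1
 c  0  1  1  1  2  2  2  2
 b  0  1  2  2  2  2  2  2
 a  0  1  2  2  2  3  3  3
 a  0  1  2  2  2  3  3  3
 b  0  1  2  3  3  3  3  3
 c  0  1  2  3  4  4  4  4
 c  0  1  2  3  4  4  5  5
 a  0  1  2  3  4  5  5  5

3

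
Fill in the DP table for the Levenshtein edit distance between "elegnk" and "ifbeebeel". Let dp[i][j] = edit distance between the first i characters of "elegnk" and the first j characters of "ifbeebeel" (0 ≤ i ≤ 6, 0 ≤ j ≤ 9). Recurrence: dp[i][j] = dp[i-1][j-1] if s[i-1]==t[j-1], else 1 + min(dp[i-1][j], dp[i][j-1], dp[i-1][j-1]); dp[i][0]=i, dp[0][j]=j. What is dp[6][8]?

7

   ''  i  f  b  e  e  b  e  e  l
''  0  1  2  3  4  5  6  7  8  9
 e  1  1  2  3  3  4  5  6  7  8
 l  2  2  2  3  4  4  5  6  7  7
 e  3  3  3  3  3  4  5  5  6  7
 g  4  4  4  4  4  4  5  6  6  7
 n  5  5  5  5  5  5  5  6  7  7
 k  6  6  6  6  6  6  6  6  7  8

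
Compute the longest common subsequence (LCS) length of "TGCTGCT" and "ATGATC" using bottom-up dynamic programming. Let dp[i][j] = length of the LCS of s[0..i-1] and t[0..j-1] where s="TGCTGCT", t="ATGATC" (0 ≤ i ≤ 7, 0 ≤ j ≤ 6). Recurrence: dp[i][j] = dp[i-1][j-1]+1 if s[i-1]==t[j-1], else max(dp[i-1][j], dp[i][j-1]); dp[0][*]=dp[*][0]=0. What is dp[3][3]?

2

   ''  A  T  G  A  T  C
''  0  0  0  0  0  0  0
 T  0  0  1  1  1  1  1
 G  0  0  1  2  2  2  2
 C  0  0  1  2  2  2  3
 T  0  0  1  2  2  3  3
 G  0  0  1  2  2  3  3
 C  0  0  1  2  2  3  4
 T  0  0  1  2  2  3  4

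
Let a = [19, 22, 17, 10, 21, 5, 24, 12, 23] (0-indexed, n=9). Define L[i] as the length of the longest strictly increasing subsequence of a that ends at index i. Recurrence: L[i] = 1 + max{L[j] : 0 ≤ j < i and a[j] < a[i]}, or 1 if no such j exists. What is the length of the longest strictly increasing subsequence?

3

   i    0    1    2    3    4    5    6    7    8
a[i]   19   22   17   10   21    5   24   12   23
L[i]    1    2    1    1    2    1    3    2    3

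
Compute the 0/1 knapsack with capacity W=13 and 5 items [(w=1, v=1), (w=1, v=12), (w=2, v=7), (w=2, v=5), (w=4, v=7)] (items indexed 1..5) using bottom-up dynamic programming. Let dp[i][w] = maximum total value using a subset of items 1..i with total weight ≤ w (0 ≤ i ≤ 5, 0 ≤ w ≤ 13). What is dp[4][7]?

i\w   0   1   2   3   4   5   6   7   8   9  10  11  12  13
  0   0   0   0   0   0   0   0   0   0   0   0   0   0   0
  1   0   1   1   1   1   1   1   1   1   1   1   1   1   1
  2   0  12  13  13  13  13  13  13  13  13  13  13  13  13
  3   0  12  13  19  20  20  20  20  20  20  20  20  20  20
  4   0  12  13  19  20  24  25  25  25  25  25  25  25  25
  5   0  12  13  19  20  24  25  26  27  31  32  32  32  32

25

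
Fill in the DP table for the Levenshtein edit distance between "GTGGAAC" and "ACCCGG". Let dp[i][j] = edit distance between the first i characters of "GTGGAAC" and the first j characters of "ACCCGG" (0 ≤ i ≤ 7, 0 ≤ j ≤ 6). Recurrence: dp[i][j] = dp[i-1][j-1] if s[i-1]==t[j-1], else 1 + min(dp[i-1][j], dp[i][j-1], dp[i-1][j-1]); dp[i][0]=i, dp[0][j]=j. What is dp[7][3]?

   ''  A  C  C  C  G  G
''  0  1  2  3  4  5  6
 G  1  1  2  3  4  4  5
 T  2  2  2  3  4  5  5
 G  3  3  3  3  4  4  5
 G  4  4  4  4  4  4  4
 A  5  4  5  5  5  5  5
 A  6  5  5  6  6  6  6
 C  7  6  5  5  6  7  7

5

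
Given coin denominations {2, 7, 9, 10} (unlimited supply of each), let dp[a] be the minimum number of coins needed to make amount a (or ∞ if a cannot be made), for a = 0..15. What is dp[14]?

 a  0  1  2  3  4  5  6  7  8  9 10 11 12 13 14 15
dp  0  -  1  -  2  -  3  1  4  1  1  2  2  3  2  4
(- denotes ∞ / unreachable)

2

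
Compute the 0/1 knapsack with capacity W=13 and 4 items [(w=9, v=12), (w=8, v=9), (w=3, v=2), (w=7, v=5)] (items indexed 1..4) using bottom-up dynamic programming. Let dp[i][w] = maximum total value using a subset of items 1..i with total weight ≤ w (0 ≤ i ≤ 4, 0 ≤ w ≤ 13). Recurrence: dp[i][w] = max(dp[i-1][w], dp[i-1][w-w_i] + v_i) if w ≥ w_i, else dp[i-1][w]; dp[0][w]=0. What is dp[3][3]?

i\w   0   1   2   3   4   5   6   7   8   9  10  11  12  13
  0   0   0   0   0   0   0   0   0   0   0   0   0   0   0
  1   0   0   0   0   0   0   0   0   0  12  12  12  12  12
  2   0   0   0   0   0   0   0   0   9  12  12  12  12  12
  3   0   0   0   2   2   2   2   2   9  12  12  12  14  14
  4   0   0   0   2   2   2   2   5   9  12  12  12  14  14

2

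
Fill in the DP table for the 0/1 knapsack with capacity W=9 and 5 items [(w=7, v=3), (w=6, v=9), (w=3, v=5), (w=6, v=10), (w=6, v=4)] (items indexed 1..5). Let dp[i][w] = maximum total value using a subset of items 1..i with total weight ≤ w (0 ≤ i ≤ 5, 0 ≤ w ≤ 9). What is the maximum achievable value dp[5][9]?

i\w   0   1   2   3   4   5   6   7   8   9
  0   0   0   0   0   0   0   0   0   0   0
  1   0   0   0   0   0   0   0   3   3   3
  2   0   0   0   0   0   0   9   9   9   9
  3   0   0   0   5   5   5   9   9   9  14
  4   0   0   0   5   5   5  10  10  10  15
  5   0   0   0   5   5   5  10  10  10  15

15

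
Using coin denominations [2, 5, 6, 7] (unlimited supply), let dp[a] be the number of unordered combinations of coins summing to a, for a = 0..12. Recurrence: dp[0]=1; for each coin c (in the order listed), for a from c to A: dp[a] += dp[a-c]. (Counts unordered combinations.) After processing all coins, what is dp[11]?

3

after  coin     0     1     2     3     4     5     6     7     8     9    10    11    12
          2     1     0     1     0     1     0     1     0     1     0     1     0     1
          5     1     0     1     0     1     1     1     1     1     1     2     1     2
          6     1     0     1     0     1     1     2     1     2     1     3     2     4
          7     1     0     1     0     1     1     2     2     2     2     3     3     5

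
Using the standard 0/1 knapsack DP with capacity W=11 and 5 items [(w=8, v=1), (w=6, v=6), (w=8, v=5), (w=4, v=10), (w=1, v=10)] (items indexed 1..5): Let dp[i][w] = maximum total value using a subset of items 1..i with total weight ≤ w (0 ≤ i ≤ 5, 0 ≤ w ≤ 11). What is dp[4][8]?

10

i\w   0   1   2   3   4   5   6   7   8   9  10  11
  0   0   0   0   0   0   0   0   0   0   0   0   0
  1   0   0   0   0   0   0   0   0   1   1   1   1
  2   0   0   0   0   0   0   6   6   6   6   6   6
  3   0   0   0   0   0   0   6   6   6   6   6   6
  4   0   0   0   0  10  10  10  10  10  10  16  16
  5   0  10  10  10  10  20  20  20  20  20  20  26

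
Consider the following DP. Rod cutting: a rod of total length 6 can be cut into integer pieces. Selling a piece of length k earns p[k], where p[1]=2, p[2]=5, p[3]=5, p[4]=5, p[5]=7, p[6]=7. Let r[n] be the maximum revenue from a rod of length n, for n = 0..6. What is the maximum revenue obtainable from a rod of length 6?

15

   n    0    1    2    3    4    5    6
r[n]    0    2    5    7   10   12   15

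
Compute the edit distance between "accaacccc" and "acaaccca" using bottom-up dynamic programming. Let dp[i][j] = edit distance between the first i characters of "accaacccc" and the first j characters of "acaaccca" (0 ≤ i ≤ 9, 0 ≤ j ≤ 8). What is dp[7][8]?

3

   ''  a  c  a  a  c  c  c  a
''  0  1  2  3  4  5  6  7  8
 a  1  0  1  2  3  4  5  6  7
 c  2  1  0  1  2  3  4  5  6
 c  3  2  1  1  2  2  3  4  5
 a  4  3  2  1  1  2  3  4  4
 a  5  4  3  2  1  2  3  4  4
 c  6  5  4  3  2  1  2  3  4
 c  7  6  5  4  3  2  1  2  3
 c  8  7  6  5  4  3  2  1  2
 c  9  8  7  6  5  4  3  2  2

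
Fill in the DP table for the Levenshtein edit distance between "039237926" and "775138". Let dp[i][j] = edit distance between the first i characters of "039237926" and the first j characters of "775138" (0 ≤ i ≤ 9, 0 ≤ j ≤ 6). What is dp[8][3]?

   ''  7  7  5  1  3  8
''  0  1  2  3  4  5  6
 0  1  1  2  3  4  5  6
 3  2  2  2  3  4  4  5
 9  3  3  3  3  4  5  5
 2  4  4  4  4  4  5  6
 3  5  5  5  5  5  4  5
 7  6  5  5  6  6  5  5
 9  7  6  6  6  7  6  6
 2  8  7  7  7  7  7  7
 6  9  8  8  8  8  8  8

7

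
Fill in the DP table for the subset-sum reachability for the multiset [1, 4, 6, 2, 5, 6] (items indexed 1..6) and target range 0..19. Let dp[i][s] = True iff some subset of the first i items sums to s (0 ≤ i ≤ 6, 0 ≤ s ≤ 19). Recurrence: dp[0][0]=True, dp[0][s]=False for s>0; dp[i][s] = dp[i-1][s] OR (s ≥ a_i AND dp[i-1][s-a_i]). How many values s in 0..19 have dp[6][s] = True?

20

i\s   0   1   2   3   4   5   6   7   8   9  10  11  12  13  14  15  16  17  18  19
  0   T   F   F   F   F   F   F   F   F   F   F   F   F   F   F   F   F   F   F   F
  1   T   T   F   F   F   F   F   F   F   F   F   F   F   F   F   F   F   F   F   F
  2   T   T   F   F   T   T   F   F   F   F   F   F   F   F   F   F   F   F   F   F
  3   T   T   F   F   T   T   T   T   F   F   T   T   F   F   F   F   F   F   F   F
  4   T   T   T   T   T   T   T   T   T   T   T   T   T   T   F   F   F   F   F   F
  5   T   T   T   T   T   T   T   T   T   T   T   T   T   T   T   T   T   T   T   F
  6   T   T   T   T   T   T   T   T   T   T   T   T   T   T   T   T   T   T   T   T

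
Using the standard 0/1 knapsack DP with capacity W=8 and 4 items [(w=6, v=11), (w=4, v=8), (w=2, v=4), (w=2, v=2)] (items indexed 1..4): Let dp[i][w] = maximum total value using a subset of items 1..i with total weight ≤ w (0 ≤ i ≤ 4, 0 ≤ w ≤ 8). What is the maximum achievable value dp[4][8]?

15

i\w   0   1   2   3   4   5   6   7   8
  0   0   0   0   0   0   0   0   0   0
  1   0   0   0   0   0   0  11  11  11
  2   0   0   0   0   8   8  11  11  11
  3   0   0   4   4   8   8  12  12  15
  4   0   0   4   4   8   8  12  12  15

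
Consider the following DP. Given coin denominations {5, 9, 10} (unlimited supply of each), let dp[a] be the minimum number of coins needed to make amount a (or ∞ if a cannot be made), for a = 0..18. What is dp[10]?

1

 a  0  1  2  3  4  5  6  7  8  9 10 11 12 13 14 15 16 17 18
dp  0  -  -  -  -  1  -  -  -  1  1  -  -  -  2  2  -  -  2
(- denotes ∞ / unreachable)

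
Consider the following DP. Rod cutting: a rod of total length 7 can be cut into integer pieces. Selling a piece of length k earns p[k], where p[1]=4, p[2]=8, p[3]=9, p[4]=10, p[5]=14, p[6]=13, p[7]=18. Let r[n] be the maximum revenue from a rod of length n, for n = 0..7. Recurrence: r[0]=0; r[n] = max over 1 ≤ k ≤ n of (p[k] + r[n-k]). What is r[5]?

   n    0    1    2    3    4    5    6    7
r[n]    0    4    8   12   16   20   24   28

20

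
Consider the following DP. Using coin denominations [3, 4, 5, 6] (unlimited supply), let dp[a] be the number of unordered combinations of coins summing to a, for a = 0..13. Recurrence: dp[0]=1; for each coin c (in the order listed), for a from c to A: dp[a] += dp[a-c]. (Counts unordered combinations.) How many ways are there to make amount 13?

4

after  coin     0     1     2     3     4     5     6     7     8     9    10    11    12    13
          3     1     0     0     1     0     0     1     0     0     1     0     0     1     0
          4     1     0     0     1     1     0     1     1     1     1     1     1     2     1
          5     1     0     0     1     1     1     1     1     2     2     2     2     3     3
          6     1     0     0     1     1     1     2     1     2     3     3     3     5     4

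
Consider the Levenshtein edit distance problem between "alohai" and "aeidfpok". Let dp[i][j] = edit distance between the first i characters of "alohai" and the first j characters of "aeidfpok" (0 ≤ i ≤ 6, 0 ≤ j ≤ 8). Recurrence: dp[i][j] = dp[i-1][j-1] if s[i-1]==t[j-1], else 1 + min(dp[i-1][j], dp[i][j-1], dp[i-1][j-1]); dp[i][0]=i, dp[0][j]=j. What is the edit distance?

7

   ''  a  e  i  d  f  p  o  k
''  0  1  2  3  4  5  6  7  8
 a  1  0  1  2  3  4  5  6  7
 l  2  1  1  2  3  4  5  6  7
 o  3  2  2  2  3  4  5  5  6
 h  4  3  3  3  3  4  5  6  6
 a  5  4  4  4  4  4  5  6  7
 i  6  5  5  4  5  5  5  6  7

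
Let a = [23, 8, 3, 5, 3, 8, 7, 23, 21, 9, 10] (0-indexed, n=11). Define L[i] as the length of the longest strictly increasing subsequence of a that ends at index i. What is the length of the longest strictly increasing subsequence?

   i    0    1    2    3    4    5    6    7    8    9   10
a[i]   23    8    3    5    3    8    7   23   21    9   10
L[i]    1    1    1    2    1    3    3    4    4    4    5

5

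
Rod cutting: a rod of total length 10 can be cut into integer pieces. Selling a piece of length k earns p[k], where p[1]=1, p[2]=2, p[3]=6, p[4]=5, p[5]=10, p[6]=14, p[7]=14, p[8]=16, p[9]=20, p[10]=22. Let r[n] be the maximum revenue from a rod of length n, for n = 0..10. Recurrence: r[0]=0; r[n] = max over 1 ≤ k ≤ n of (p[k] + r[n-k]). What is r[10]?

   n    0    1    2    3    4    5    6    7    8    9   10
r[n]    0    1    2    6    7   10   14   15   16   20   22

22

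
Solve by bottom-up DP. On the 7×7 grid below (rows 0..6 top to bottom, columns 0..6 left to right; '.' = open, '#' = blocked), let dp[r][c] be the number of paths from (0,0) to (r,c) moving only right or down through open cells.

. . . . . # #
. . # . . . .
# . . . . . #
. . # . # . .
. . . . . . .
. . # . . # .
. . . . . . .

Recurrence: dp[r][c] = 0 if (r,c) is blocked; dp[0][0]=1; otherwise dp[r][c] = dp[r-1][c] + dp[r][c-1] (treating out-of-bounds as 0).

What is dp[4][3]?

5

r\c   0   1   2   3   4   5   6
  0   1   1   1   1   1   0   0
  1   1   2   0   1   2   2   2
  2   0   2   2   3   5   7   0
  3   0   2   0   3   0   7   7
  4   0   2   2   5   5  12  19
  5   0   2   0   5  10   0  19
  6   0   2   2   7  17  17  36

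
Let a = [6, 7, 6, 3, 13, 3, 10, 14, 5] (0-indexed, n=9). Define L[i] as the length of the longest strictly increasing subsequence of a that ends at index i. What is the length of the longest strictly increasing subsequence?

4

   i    0    1    2    3    4    5    6    7    8
a[i]    6    7    6    3   13    3   10   14    5
L[i]    1    2    1    1    3    1    3    4    2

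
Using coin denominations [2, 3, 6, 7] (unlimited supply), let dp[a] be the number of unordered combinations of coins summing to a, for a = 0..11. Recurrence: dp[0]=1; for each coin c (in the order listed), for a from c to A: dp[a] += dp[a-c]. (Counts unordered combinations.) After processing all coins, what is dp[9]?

after  coin     0     1     2     3     4     5     6     7     8     9    10    11
          2     1     0     1     0     1     0     1     0     1     0     1     0
          3     1     0     1     1     1     1     2     1     2     2     2     2
          6     1     0     1     1     1     1     3     1     3     3     3     3
          7     1     0     1     1     1     1     3     2     3     4     4     4

4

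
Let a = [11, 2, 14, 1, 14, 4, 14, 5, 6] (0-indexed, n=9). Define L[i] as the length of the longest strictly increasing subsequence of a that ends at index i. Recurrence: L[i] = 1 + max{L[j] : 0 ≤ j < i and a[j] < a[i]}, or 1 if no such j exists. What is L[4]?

2

   i    0    1    2    3    4    5    6    7    8
a[i]   11    2   14    1   14    4   14    5    6
L[i]    1    1    2    1    2    2    3    3    4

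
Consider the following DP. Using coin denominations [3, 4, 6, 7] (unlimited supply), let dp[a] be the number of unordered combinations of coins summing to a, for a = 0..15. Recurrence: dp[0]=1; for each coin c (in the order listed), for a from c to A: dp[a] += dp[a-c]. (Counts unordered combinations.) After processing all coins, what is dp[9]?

after  coin     0     1     2     3     4     5     6     7     8     9    10    11    12    13    14    15
          3     1     0     0     1     0     0     1     0     0     1     0     0     1     0     0     1
          4     1     0     0     1     1     0     1     1     1     1     1     1     2     1     1     2
          6     1     0     0     1     1     0     2     1     1     2     2     1     4     2     2     4
          7     1     0     0     1     1     0     2     2     1     2     3     2     4     4     4     5

2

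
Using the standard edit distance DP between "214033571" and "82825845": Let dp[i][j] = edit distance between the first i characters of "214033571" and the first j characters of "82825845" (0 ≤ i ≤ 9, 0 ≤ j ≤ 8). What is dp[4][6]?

5

   ''  8  2  8  2  5  8  4  5
''  0  1  2  3  4  5  6  7  8
 2  1  1  1  2  3  4  5  6  7
 1  2  2  2  2  3  4  5  6  7
 4  3  3  3  3  3  4  5  5  6
 0  4  4  4  4  4  4  5  6  6
 3  5  5  5  5  5  5  5  6  7
 3  6  6  6  6  6  6  6  6  7
 5  7  7  7  7  7  6  7  7  6
 7  8  8  8  8  8  7  7  8  7
 1  9  9  9  9  9  8  8  8  8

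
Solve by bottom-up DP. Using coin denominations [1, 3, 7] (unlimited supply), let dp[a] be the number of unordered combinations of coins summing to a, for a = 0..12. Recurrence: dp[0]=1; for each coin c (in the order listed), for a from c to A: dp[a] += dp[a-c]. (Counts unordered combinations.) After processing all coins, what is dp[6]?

after  coin     0     1     2     3     4     5     6     7     8     9    10    11    12
          1     1     1     1     1     1     1     1     1     1     1     1     1     1
          3     1     1     1     2     2     2     3     3     3     4     4     4     5
          7     1     1     1     2     2     2     3     4     4     5     6     6     7

3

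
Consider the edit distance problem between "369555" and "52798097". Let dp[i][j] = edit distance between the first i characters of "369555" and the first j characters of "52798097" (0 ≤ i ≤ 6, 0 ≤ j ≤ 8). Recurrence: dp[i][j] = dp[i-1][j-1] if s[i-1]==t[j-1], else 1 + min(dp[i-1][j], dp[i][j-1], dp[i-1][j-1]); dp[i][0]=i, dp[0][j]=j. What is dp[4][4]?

4

   ''  5  2  7  9  8  0  9  7
''  0  1  2  3  4  5  6  7  8
 3  1  1  2  3  4  5  6  7  8
 6  2  2  2  3  4  5  6  7  8
 9  3  3  3  3  3  4  5  6  7
 5  4  3  4  4  4  4  5  6  7
 5  5  4  4  5  5  5  5  6  7
 5  6  5  5  5  6  6  6  6  7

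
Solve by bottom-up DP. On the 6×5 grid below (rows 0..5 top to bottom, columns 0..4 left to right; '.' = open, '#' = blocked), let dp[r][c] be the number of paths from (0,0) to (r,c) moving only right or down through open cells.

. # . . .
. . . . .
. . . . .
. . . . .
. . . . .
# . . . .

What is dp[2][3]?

r\c   0   1   2   3   4
  0   1   0   0   0   0
  1   1   1   1   1   1
  2   1   2   3   4   5
  3   1   3   6  10  15
  4   1   4  10  20  35
  5   0   4  14  34  69

4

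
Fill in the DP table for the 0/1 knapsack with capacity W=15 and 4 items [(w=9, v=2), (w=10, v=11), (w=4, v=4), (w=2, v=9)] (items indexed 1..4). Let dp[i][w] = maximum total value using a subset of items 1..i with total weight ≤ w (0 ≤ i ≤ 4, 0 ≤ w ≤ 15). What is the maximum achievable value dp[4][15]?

20

i\w   0   1   2   3   4   5   6   7   8   9  10  11  12  13  14  15
  0   0   0   0   0   0   0   0   0   0   0   0   0   0   0   0   0
  1   0   0   0   0   0   0   0   0   0   2   2   2   2   2   2   2
  2   0   0   0   0   0   0   0   0   0   2  11  11  11  11  11  11
  3   0   0   0   0   4   4   4   4   4   4  11  11  11  11  15  15
  4   0   0   9   9   9   9  13  13  13  13  13  13  20  20  20  20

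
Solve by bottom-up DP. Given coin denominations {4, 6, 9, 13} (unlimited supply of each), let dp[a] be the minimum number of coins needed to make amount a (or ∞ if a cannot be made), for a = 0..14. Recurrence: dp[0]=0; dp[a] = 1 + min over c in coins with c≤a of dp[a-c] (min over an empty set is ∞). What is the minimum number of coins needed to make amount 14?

 a  0  1  2  3  4  5  6  7  8  9 10 11 12 13 14
dp  0  -  -  -  1  -  1  -  2  1  2  -  2  1  3
(- denotes ∞ / unreachable)

3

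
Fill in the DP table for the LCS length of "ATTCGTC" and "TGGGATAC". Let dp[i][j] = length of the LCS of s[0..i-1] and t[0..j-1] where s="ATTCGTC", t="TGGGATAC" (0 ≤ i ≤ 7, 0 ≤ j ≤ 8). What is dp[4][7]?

   ''  T  G  G  G  A  T  A  C
''  0  0  0  0  0  0  0  0  0
 A  0  0  0  0  0  1  1  1  1
 T  0  1  1  1  1  1  2  2  2
 T  0  1  1  1  1  1  2  2  2
 C  0  1  1  1  1  1  2  2  3
 G  0  1  2  2  2  2  2  2  3
 T  0  1  2  2  2  2  3  3  3
 C  0  1  2  2  2  2  3  3  4

2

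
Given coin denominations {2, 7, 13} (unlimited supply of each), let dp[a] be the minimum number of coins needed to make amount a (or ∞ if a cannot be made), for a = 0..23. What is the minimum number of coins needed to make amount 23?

4

 a  0  1  2  3  4  5  6  7  8  9 10 11 12 13 14 15 16 17 18 19 20 21 22 23
dp  0  -  1  -  2  -  3  1  4  2  5  3  6  1  2  2  3  3  4  4  2  3  3  4
(- denotes ∞ / unreachable)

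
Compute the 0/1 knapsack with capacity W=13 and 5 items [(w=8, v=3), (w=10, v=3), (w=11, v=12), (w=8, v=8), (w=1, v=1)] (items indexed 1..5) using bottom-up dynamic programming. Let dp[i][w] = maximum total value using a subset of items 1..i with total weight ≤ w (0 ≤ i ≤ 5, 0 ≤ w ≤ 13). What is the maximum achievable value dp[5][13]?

i\w   0   1   2   3   4   5   6   7   8   9  10  11  12  13
  0   0   0   0   0   0   0   0   0   0   0   0   0   0   0
  1   0   0   0   0   0   0   0   0   3   3   3   3   3   3
  2   0   0   0   0   0   0   0   0   3   3   3   3   3   3
  3   0   0   0   0   0   0   0   0   3   3   3  12  12  12
  4   0   0   0   0   0   0   0   0   8   8   8  12  12  12
  5   0   1   1   1   1   1   1   1   8   9   9  12  13  13

13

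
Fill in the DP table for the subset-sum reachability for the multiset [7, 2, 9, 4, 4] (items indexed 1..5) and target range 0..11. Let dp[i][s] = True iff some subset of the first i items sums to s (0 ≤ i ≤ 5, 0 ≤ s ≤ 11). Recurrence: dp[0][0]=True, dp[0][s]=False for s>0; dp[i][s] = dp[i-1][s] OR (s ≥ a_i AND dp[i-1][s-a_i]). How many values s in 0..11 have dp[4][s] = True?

7

i\s   0   1   2   3   4   5   6   7   8   9  10  11
  0   T   F   F   F   F   F   F   F   F   F   F   F
  1   T   F   F   F   F   F   F   T   F   F   F   F
  2   T   F   T   F   F   F   F   T   F   T   F   F
  3   T   F   T   F   F   F   F   T   F   T   F   T
  4   T   F   T   F   T   F   T   T   F   T   F   T
  5   T   F   T   F   T   F   T   T   T   T   T   T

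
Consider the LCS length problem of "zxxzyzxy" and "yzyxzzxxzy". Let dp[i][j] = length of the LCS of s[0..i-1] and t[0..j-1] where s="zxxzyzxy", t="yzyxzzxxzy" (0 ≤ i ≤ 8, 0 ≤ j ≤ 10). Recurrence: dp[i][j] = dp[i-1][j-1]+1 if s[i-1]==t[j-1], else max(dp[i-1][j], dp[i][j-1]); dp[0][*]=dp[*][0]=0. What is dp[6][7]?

   ''  y  z  y  x  z  z  x  x  z  y
''  0  0  0  0  0  0  0  0  0  0  0
 z  0  0  1  1  1  1  1  1  1  1  1
 x  0  0  1  1  2  2  2  2  2  2  2
 x  0  0  1  1  2  2  2  3  3  3  3
 z  0  0  1  1  2  3  3  3  3  4  4
 y  0  1  1  2  2  3  3  3  3  4  5
 z  0  1  2  2  2  3  4  4  4  4  5
 x  0  1  2  2  3  3  4  5  5  5  5
 y  0  1  2  3  3  3  4  5  5  5  6

4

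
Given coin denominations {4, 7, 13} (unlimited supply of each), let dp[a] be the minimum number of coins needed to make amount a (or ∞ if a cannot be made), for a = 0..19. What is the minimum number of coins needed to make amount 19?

 a  0  1  2  3  4  5  6  7  8  9 10 11 12 13 14 15 16 17 18 19
dp  0  -  -  -  1  -  -  1  2  -  -  2  3  1  2  3  4  2  3  4
(- denotes ∞ / unreachable)

4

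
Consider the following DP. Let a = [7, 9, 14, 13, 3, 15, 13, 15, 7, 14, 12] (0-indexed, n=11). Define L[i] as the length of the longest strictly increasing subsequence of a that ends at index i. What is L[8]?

   i    0    1    2    3    4    5    6    7    8    9   10
a[i]    7    9   14   13    3   15   13   15    7   14   12
L[i]    1    2    3    3    1    4    3    4    2    4    3

2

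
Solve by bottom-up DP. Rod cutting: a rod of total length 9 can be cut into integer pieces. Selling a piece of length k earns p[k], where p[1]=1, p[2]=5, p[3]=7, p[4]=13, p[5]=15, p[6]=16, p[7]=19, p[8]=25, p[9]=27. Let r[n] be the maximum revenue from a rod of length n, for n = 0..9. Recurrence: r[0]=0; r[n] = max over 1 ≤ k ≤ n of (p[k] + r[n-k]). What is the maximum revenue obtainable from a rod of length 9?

   n    0    1    2    3    4    5    6    7    8    9
r[n]    0    1    5    7   13   15   18   20   26   28

28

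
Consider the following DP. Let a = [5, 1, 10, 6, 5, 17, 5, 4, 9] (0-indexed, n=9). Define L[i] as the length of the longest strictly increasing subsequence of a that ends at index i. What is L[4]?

2

   i    0    1    2    3    4    5    6    7    8
a[i]    5    1   10    6    5   17    5    4    9
L[i]    1    1    2    2    2    3    2    2    3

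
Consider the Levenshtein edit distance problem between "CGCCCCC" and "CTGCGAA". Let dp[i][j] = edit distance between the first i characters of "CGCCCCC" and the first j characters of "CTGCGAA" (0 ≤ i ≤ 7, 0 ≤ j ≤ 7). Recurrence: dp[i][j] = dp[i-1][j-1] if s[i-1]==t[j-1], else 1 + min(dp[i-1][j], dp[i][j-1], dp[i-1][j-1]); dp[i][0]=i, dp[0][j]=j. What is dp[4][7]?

4

   ''  C  T  G  C  G  A  A
''  0  1  2  3  4  5  6  7
 C  1  0  1  2  3  4  5  6
 G  2  1  1  1  2  3  4  5
 C  3  2  2  2  1  2  3  4
 C  4  3  3  3  2  2  3  4
 C  5  4  4  4  3  3  3  4
 C  6  5  5  5  4  4  4  4
 C  7  6  6  6  5  5  5  5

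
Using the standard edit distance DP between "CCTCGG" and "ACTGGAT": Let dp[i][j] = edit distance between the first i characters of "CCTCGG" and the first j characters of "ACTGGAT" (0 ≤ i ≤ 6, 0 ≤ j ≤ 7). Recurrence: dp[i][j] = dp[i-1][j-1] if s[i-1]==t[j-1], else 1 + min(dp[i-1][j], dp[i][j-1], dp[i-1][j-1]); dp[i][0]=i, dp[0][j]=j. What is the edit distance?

4

   ''  A  C  T  G  G  A  T
''  0  1  2  3  4  5  6  7
 C  1  1  1  2  3  4  5  6
 C  2  2  1  2  3  4  5  6
 T  3  3  2  1  2  3  4  5
 C  4  4  3  2  2  3  4  5
 G  5  5  4  3  2  2  3  4
 G  6  6  5  4  3  2  3  4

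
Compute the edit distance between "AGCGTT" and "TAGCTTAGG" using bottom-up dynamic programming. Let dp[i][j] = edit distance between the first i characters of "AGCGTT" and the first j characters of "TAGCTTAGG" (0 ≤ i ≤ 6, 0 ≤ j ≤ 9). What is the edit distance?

5

   ''  T  A  G  C  T  T  A  G  G
''  0  1  2  3  4  5  6  7  8  9
 A  1  1  1  2  3  4  5  6  7  8
 G  2  2  2  1  2  3  4  5  6  7
 C  3  3  3  2  1  2  3  4  5  6
 G  4  4  4  3  2  2  3  4  4  5
 T  5  4  5  4  3  2  2  3  4  5
 T  6  5  5  5  4  3  2  3  4  5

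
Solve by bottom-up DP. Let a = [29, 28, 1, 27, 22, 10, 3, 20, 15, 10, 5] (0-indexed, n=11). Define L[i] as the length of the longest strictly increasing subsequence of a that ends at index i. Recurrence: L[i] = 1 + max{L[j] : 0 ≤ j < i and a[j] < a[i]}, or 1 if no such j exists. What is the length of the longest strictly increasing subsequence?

3

   i    0    1    2    3    4    5    6    7    8    9   10
a[i]   29   28    1   27   22   10    3   20   15   10    5
L[i]    1    1    1    2    2    2    2    3    3    3    3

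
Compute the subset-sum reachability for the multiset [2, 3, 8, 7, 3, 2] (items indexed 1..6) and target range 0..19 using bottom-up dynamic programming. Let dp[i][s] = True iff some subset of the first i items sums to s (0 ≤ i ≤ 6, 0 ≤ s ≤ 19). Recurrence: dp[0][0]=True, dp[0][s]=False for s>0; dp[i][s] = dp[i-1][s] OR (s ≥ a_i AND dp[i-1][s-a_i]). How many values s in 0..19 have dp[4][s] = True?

i\s   0   1   2   3   4   5   6   7   8   9  10  11  12  13  14  15  16  17  18  19
  0   T   F   F   F   F   F   F   F   F   F   F   F   F   F   F   F   F   F   F   F
  1   T   F   T   F   F   F   F   F   F   F   F   F   F   F   F   F   F   F   F   F
  2   T   F   T   T   F   T   F   F   F   F   F   F   F   F   F   F   F   F   F   F
  3   T   F   T   T   F   T   F   F   T   F   T   T   F   T   F   F   F   F   F   F
  4   T   F   T   T   F   T   F   T   T   T   T   T   T   T   F   T   F   T   T   F
  5   T   F   T   T   F   T   T   T   T   T   T   T   T   T   T   T   T   T   T   F
  6   T   F   T   T   T   T   T   T   T   T   T   T   T   T   T   T   T   T   T   T

14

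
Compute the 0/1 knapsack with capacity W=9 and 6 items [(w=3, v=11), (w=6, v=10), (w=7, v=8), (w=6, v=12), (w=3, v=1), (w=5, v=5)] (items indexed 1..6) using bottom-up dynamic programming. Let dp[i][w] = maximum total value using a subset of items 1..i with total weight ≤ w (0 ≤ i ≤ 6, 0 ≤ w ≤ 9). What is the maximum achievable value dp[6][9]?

23

i\w   0   1   2   3   4   5   6   7   8   9
  0   0   0   0   0   0   0   0   0   0   0
  1   0   0   0  11  11  11  11  11  11  11
  2   0   0   0  11  11  11  11  11  11  21
  3   0   0   0  11  11  11  11  11  11  21
  4   0   0   0  11  11  11  12  12  12  23
  5   0   0   0  11  11  11  12  12  12  23
  6   0   0   0  11  11  11  12  12  16  23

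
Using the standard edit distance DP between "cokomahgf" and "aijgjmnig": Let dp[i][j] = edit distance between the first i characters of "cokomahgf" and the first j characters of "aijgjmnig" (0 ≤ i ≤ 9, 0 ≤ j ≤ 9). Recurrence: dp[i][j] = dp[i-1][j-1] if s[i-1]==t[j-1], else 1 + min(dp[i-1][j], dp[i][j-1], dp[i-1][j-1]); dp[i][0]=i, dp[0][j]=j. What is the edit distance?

   ''  a  i  j  g  j  m  n  i  g
''  0  1  2  3  4  5  6  7  8  9
 c  1  1  2  3  4  5  6  7  8  9
 o  2  2  2  3  4  5  6  7  8  9
 k  3  3  3  3  4  5  6  7  8  9
 o  4  4  4  4  4  5  6  7  8  9
 m  5  5  5  5  5  5  5  6  7  8
 a  6  5  6  6  6  6  6  6  7  8
 h  7  6  6  7  7  7  7  7  7  8
 g  8  7  7  7  7  8  8  8  8  7
 f  9  8  8  8  8  8  9  9  9  8

8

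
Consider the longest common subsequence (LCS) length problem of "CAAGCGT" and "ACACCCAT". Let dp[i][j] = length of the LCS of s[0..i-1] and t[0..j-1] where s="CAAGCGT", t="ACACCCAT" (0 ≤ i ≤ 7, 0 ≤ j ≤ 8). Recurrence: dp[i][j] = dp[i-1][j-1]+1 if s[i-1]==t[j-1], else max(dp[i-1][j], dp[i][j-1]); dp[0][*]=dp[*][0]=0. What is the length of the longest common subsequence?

   ''  A  C  A  C  C  C  A  T
''  0  0  0  0  0  0  0  0  0
 C  0  0  1  1  1  1  1  1  1
 A  0  1  1  2  2  2  2  2  2
 A  0  1  1  2  2  2  2  3  3
 G  0  1  1  2  2  2  2  3  3
 C  0  1  2  2  3  3  3  3  3
 G  0  1  2  2  3  3  3  3  3
 T  0  1  2  2  3  3  3  3  4

4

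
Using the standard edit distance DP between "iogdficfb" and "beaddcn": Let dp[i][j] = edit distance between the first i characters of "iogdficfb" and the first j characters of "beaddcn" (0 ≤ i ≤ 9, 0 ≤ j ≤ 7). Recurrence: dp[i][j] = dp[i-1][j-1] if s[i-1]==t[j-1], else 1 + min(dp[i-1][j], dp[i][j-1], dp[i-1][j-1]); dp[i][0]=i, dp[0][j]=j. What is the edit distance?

   ''  b  e  a  d  d  c  n
''  0  1  2  3  4  5  6  7
 i  1  1  2  3  4  5  6  7
 o  2  2  2  3  4  5  6  7
 g  3  3  3  3  4  5  6  7
 d  4  4  4  4  3  4  5  6
 f  5  5  5  5  4  4  5  6
 i  6  6  6  6  5  5  5  6
 c  7  7  7  7  6  6  5  6
 f  8  8  8  8  7  7  6  6
 b  9  8  9  9  8  8  7  7

7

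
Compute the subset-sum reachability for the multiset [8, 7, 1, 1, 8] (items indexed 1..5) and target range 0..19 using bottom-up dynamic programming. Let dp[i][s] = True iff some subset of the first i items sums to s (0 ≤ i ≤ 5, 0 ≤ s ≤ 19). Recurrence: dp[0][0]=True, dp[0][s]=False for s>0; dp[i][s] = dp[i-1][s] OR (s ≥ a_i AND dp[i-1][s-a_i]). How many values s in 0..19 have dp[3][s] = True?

i\s   0   1   2   3   4   5   6   7   8   9  10  11  12  13  14  15  16  17  18  19
  0   T   F   F   F   F   F   F   F   F   F   F   F   F   F   F   F   F   F   F   F
  1   T   F   F   F   F   F   F   F   T   F   F   F   F   F   F   F   F   F   F   F
  2   T   F   F   F   F   F   F   T   T   F   F   F   F   F   F   T   F   F   F   F
  3   T   T   F   F   F   F   F   T   T   T   F   F   F   F   F   T   T   F   F   F
  4   T   T   T   F   F   F   F   T   T   T   T   F   F   F   F   T   T   T   F   F
  5   T   T   T   F   F   F   F   T   T   T   T   F   F   F   F   T   T   T   T   F

7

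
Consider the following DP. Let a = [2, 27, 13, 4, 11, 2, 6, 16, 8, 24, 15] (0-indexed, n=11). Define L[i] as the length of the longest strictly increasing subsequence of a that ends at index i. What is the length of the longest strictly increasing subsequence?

   i    0    1    2    3    4    5    6    7    8    9   10
a[i]    2   27   13    4   11    2    6   16    8   24   15
L[i]    1    2    2    2    3    1    3    4    4    5    5

5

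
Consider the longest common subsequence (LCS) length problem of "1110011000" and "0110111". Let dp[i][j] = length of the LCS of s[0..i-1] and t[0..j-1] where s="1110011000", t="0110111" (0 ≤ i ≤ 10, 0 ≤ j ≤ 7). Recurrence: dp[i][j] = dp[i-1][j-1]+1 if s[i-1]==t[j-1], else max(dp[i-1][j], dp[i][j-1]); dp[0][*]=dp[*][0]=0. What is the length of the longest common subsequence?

   ''  0  1  1  0  1  1  1
''  0  0  0  0  0  0  0  0
 1  0  0  1  1  1  1  1  1
 1  0  0  1  2  2  2  2  2
 1  0  0  1  2  2  3  3  3
 0  0  1  1  2  3  3  3  3
 0  0  1  1  2  3  3  3  3
 1  0  1  2  2  3  4  4  4
 1  0  1  2  3  3  4  5  5
 0  0  1  2  3  4  4  5  5
 0  0  1  2  3  4  4  5  5
 0  0  1  2  3  4  4  5  5

5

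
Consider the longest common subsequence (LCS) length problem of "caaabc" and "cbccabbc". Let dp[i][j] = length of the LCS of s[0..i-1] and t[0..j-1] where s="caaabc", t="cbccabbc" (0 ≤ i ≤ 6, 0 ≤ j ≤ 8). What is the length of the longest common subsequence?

   ''  c  b  c  c  a  b  b  c
''  0  0  0  0  0  0  0  0  0
 c  0  1  1  1  1  1  1  1  1
 a  0  1  1  1  1  2  2  2  2
 a  0  1  1  1  1  2  2  2  2
 a  0  1  1  1  1  2  2  2  2
 b  0  1  2  2  2  2  3  3  3
 c  0  1  2  3  3  3  3  3  4

4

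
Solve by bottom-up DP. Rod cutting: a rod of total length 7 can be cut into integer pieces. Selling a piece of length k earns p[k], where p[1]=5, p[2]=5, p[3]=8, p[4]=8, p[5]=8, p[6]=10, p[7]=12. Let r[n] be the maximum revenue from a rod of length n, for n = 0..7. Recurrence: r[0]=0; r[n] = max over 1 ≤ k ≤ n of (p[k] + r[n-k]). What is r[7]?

   n    0    1    2    3    4    5    6    7
r[n]    0    5   10   15   20   25   30   35

35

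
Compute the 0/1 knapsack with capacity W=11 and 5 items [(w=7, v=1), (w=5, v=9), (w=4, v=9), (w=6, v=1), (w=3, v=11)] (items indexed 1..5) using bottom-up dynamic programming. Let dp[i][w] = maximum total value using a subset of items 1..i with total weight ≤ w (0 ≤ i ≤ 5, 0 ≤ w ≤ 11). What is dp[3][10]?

18

i\w   0   1   2   3   4   5   6   7   8   9  10  11
  0   0   0   0   0   0   0   0   0   0   0   0   0
  1   0   0   0   0   0   0   0   1   1   1   1   1
  2   0   0   0   0   0   9   9   9   9   9   9   9
  3   0   0   0   0   9   9   9   9   9  18  18  18
  4   0   0   0   0   9   9   9   9   9  18  18  18
  5   0   0   0  11  11  11  11  20  20  20  20  20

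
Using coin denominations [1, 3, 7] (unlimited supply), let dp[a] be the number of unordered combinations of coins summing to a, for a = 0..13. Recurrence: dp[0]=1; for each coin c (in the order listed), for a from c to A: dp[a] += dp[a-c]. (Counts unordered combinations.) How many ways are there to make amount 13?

8

after  coin     0     1     2     3     4     5     6     7     8     9    10    11    12    13
          1     1     1     1     1     1     1     1     1     1     1     1     1     1     1
          3     1     1     1     2     2     2     3     3     3     4     4     4     5     5
          7     1     1     1     2     2     2     3     4     4     5     6     6     7     8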